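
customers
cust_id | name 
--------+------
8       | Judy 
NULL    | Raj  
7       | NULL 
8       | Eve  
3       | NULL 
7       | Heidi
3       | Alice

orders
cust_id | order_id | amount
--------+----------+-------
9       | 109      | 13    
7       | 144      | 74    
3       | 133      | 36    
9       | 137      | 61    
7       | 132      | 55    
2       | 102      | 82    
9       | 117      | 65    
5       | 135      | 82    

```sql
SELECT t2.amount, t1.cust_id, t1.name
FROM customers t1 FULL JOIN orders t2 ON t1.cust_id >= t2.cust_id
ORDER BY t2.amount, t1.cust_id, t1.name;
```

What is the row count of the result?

28

FULL OUTER JOIN keeps every row from both sides; unmatched rows get NULL for the other side's columns.
Matching on t1.cust_id >= t2.cust_id. A NULL in a compared column never satisfies the condition.
Matched pairs: 24; unmatched t1 rows kept: 1; unmatched t2 rows kept: 3.
Total: 24 matched + 4 padded = 28 rows.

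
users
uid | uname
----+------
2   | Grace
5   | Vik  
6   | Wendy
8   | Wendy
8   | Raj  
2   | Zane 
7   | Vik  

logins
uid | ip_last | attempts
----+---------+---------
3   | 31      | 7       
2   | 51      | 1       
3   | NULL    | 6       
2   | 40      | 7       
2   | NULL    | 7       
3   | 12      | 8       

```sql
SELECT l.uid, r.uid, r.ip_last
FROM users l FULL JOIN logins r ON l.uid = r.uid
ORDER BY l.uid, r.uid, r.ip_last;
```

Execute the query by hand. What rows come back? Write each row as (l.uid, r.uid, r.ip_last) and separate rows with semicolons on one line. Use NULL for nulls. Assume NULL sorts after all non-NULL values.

(2, 2, 40); (2, 2, 40); (2, 2, 51); (2, 2, 51); (2, 2, NULL); (2, 2, NULL); (5, NULL, NULL); (6, NULL, NULL); (7, NULL, NULL); (8, NULL, NULL); (8, NULL, NULL); (NULL, 3, 12); (NULL, 3, 31); (NULL, 3, NULL)

FULL OUTER JOIN keeps every row from both sides; unmatched rows get NULL for the other side's columns.
Matching on l.uid = r.uid.
Matched pairs: 6; unmatched l rows kept: 5; unmatched r rows kept: 3.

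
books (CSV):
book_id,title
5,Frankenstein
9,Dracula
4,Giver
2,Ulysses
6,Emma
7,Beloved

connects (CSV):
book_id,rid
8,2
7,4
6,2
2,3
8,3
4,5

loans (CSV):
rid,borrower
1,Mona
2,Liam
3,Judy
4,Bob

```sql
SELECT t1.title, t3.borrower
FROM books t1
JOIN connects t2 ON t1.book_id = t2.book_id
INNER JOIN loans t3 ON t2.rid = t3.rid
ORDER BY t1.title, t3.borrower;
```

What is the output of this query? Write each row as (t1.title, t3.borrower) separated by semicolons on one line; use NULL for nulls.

(Beloved, Bob); (Emma, Liam); (Ulysses, Judy)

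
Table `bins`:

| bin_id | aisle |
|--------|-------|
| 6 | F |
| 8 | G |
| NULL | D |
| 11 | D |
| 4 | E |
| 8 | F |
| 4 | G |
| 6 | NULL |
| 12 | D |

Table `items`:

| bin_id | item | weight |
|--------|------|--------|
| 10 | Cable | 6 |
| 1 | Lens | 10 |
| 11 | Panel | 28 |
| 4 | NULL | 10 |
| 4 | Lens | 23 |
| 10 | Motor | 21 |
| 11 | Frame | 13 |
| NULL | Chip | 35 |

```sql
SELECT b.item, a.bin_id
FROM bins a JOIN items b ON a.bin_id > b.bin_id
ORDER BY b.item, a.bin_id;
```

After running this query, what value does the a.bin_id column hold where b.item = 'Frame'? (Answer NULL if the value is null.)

12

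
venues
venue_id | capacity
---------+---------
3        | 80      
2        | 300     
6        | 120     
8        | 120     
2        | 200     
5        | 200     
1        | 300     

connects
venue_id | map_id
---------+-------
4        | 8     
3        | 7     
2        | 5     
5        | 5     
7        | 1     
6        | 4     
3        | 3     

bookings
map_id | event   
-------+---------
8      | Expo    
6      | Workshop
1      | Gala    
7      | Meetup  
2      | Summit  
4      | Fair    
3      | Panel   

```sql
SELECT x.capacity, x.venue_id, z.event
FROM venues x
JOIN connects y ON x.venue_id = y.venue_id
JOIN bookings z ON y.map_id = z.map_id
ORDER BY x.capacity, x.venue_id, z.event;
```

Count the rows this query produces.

Joins associate left-to-right: venues INNER JOIN connects on venue_id gives 6 intermediate row(s).
Then INNER JOIN `bookings z` on map_id: keep only rows whose y.map_id appears in z.
Result: 3 row(s).

3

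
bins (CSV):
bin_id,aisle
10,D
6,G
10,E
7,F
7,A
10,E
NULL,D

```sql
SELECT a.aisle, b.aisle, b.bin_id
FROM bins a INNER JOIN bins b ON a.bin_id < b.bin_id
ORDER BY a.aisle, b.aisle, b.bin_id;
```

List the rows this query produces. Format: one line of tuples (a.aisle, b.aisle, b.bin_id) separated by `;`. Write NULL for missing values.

INNER JOIN keeps only pairs where the ON condition holds.
Matching on a.bin_id < b.bin_id. A NULL in a compared column never satisfies the condition.
Matched pairs: 11.

(A, D, 10); (A, E, 10); (A, E, 10); (F, D, 10); (F, E, 10); (F, E, 10); (G, A, 7); (G, D, 10); (G, E, 10); (G, E, 10); (G, F, 7)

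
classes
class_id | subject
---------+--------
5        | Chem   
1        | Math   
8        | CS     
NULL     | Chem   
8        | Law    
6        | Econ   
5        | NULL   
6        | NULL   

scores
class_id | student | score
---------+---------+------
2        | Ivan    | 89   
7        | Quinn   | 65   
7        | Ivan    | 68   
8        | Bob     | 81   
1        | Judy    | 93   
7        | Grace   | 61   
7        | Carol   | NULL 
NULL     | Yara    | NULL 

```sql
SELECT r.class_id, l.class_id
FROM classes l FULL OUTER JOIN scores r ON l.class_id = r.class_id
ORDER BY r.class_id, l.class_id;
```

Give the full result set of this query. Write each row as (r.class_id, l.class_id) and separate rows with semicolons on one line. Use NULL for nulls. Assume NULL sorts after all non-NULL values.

(1, 1); (2, NULL); (7, NULL); (7, NULL); (7, NULL); (7, NULL); (8, 8); (8, 8); (NULL, 5); (NULL, 5); (NULL, 6); (NULL, 6); (NULL, NULL); (NULL, NULL)

FULL OUTER JOIN keeps every row from both sides; unmatched rows get NULL for the other side's columns.
Matching on l.class_id = r.class_id. A NULL in a compared column never satisfies the condition.
- l (class_id=5) has no partner → padded with NULL.
- l (class_id=1) pairs with 1 row(s) of r.
- l (class_id=8) pairs with 1 row(s) of r.
- l (class_id=NULL) has no partner → padded with NULL.
- l (class_id=8) pairs with 1 row(s) of r.
- l (class_id=6) has no partner → padded with NULL.
- l (class_id=5) has no partner → padded with NULL.
- l (class_id=6) has no partner → padded with NULL.
- 6 r row(s) had no l match → kept, l columns NULL.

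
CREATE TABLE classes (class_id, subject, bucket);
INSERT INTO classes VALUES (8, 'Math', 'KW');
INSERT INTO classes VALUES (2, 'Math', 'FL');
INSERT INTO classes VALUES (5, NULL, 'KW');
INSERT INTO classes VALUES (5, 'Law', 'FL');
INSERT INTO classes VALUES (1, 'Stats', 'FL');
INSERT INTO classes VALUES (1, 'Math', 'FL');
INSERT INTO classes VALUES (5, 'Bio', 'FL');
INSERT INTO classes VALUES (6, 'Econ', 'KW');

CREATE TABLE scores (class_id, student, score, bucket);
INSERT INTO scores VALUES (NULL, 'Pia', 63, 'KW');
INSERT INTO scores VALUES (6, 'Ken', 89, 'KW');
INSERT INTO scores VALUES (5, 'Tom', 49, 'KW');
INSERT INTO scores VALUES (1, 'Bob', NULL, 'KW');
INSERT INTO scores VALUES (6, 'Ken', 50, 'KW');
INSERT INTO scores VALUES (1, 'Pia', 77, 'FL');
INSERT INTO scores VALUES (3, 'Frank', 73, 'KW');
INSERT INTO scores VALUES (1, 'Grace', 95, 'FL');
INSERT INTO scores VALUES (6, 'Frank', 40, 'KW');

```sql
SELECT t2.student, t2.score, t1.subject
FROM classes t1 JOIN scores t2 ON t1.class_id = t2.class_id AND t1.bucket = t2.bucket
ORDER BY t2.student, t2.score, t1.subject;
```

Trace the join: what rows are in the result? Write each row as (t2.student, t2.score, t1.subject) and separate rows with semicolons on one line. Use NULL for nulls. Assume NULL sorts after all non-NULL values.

(Frank, 40, Econ); (Grace, 95, Math); (Grace, 95, Stats); (Ken, 50, Econ); (Ken, 89, Econ); (Pia, 77, Math); (Pia, 77, Stats); (Tom, 49, NULL)

INNER JOIN keeps only pairs where the ON condition holds.
Matching on t1.class_id = t2.class_id AND t1.bucket = t2.bucket. A NULL in a compared column never satisfies the condition.
- t1[0] class_id=8, bucket=KW → no match; dropped.
- t1[1] class_id=2, bucket=FL → no match; dropped.
- t1[2] class_id=5, bucket=KW → 1 match(es) in t2 → 1 row(s).
- t1[3] class_id=5, bucket=FL → no match; dropped.
- t1[4] class_id=1, bucket=FL → 2 match(es) in t2 → 2 row(s).
- t1[5] class_id=1, bucket=FL → 2 match(es) in t2 → 2 row(s).
- t1[6] class_id=5, bucket=FL → no match; dropped.
- t1[7] class_id=6, bucket=KW → 3 match(es) in t2 → 3 row(s).
After projecting and ordering:
t2.student | t2.score | t1.subject
Frank | 40 | Econ
Grace | 95 | Math
Grace | 95 | Stats
Ken | 50 | Econ
Ken | 89 | Econ
Pia | 77 | Math
Pia | 77 | Stats
Tom | 49 | NULL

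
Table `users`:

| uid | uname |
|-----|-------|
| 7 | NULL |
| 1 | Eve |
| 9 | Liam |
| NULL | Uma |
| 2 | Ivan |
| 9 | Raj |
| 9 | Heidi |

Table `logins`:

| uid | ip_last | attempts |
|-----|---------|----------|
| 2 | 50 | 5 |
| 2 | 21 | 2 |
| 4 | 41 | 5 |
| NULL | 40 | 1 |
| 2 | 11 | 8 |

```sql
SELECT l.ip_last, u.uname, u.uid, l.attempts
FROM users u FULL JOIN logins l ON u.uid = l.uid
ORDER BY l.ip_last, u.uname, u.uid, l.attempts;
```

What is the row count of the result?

FULL OUTER JOIN keeps every row from both sides; unmatched rows get NULL for the other side's columns.
Matching on u.uid = l.uid. A NULL in a compared column never satisfies the condition.
Matched pairs: 3; unmatched u rows kept: 6; unmatched l rows kept: 2.
Total: 3 matched + 8 padded = 11 rows.

11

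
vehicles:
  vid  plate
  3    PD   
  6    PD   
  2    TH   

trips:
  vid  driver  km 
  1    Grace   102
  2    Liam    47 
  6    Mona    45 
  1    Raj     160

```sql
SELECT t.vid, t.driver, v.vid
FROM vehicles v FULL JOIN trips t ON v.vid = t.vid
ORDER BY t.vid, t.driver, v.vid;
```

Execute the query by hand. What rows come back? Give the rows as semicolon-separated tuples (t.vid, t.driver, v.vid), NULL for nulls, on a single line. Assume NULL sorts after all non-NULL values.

(1, Grace, NULL); (1, Raj, NULL); (2, Liam, 2); (6, Mona, 6); (NULL, NULL, 3)

FULL OUTER JOIN keeps every row from both sides; unmatched rows get NULL for the other side's columns.
Matching on v.vid = t.vid.
- v (vid=3) has no partner → padded with NULL.
- v (vid=6) pairs with 1 row(s) of t.
- v (vid=2) pairs with 1 row(s) of t.
- 2 row(s) from t found no v partner → padded with NULL.
After projecting and ordering:
t.vid | t.driver | v.vid
1 | Grace | NULL
1 | Raj | NULL
2 | Liam | 2
6 | Mona | 6
NULL | NULL | 3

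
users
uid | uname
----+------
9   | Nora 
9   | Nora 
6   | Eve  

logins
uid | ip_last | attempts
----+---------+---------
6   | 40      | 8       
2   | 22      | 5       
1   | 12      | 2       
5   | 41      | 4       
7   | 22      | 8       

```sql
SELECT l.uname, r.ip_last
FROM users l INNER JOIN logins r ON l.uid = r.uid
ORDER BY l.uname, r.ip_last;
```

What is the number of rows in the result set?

INNER JOIN keeps only pairs where the ON condition holds.
Matching on l.uid = r.uid.
- uid=9: no matching r row, dropped.
- uid=9: no matching r row, dropped.
- uid=6: 1 matching r row(s), so 1 row(s) emitted.
Total: 1 rows.

1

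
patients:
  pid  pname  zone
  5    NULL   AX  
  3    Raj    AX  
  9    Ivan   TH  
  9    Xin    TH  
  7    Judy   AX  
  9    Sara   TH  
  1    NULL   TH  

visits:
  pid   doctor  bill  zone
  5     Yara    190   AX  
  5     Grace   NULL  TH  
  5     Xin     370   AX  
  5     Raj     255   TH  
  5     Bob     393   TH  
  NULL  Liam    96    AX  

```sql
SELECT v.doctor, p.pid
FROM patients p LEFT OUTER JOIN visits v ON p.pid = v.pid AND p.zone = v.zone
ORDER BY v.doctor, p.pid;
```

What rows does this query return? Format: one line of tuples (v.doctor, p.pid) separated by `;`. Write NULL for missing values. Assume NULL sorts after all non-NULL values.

(Xin, 5); (Yara, 5); (NULL, 1); (NULL, 3); (NULL, 7); (NULL, 9); (NULL, 9); (NULL, 9)

LEFT JOIN keeps every row from `patients`; unmatched rows get NULL for `visits`'s columns.
Matching on p.pid = v.pid AND p.zone = v.zone. A NULL in a compared column never satisfies the condition.
Matched pairs: 2; unmatched p rows kept: 6.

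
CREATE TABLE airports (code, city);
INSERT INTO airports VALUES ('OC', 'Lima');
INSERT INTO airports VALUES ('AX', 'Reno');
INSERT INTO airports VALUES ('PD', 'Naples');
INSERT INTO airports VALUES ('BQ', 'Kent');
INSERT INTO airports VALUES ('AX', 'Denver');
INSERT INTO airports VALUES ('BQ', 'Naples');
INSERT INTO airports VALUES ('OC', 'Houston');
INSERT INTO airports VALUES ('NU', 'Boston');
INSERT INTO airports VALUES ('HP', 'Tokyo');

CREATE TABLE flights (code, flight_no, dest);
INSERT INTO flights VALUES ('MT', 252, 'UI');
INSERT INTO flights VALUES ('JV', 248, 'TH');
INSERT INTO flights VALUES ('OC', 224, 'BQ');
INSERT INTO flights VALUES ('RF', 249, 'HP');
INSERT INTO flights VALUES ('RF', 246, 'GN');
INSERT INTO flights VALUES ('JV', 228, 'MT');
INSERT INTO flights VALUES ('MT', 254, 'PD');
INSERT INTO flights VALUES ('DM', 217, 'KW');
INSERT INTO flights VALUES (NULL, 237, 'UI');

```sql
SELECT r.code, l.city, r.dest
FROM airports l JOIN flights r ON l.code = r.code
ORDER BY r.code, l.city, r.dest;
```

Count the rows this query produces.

2

INNER JOIN keeps only pairs where the ON condition holds.
Matching on l.code = r.code. A NULL in a compared column never satisfies the condition.
Matched pairs: 2.
Total: 2 rows.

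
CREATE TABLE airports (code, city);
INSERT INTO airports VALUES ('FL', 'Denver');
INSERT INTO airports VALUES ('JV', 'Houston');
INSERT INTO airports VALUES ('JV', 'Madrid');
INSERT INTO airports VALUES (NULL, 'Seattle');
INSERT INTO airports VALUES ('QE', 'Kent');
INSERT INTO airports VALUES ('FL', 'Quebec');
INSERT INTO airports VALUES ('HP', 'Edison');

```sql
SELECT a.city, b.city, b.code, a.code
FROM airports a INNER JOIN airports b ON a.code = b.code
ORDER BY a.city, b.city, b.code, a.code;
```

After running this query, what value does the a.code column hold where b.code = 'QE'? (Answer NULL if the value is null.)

INNER JOIN keeps only pairs where the ON condition holds.
Matching on a.code = b.code. A NULL in a compared column never satisfies the condition.
- a[0] code=FL → 2 match(es) in b → 2 row(s).
- a[1] code=JV → 2 match(es) in b → 2 row(s).
- a[2] code=JV → 2 match(es) in b → 2 row(s).
- a[3] code=NULL → no match; dropped.
- a[4] code=QE → 1 match(es) in b → 1 row(s).
- a[5] code=FL → 2 match(es) in b → 2 row(s).
- a[6] code=HP → 1 match(es) in b → 1 row(s).

QE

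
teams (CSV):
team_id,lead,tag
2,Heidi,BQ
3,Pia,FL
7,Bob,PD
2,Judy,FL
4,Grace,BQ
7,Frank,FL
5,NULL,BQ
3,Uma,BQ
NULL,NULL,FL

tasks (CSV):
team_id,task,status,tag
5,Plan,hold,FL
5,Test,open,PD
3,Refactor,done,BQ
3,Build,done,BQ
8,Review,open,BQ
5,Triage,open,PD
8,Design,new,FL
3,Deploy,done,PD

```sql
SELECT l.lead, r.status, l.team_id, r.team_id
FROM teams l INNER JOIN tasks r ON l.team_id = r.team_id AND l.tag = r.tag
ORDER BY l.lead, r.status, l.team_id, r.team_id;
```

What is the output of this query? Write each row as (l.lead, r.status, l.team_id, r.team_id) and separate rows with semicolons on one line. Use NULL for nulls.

(Uma, done, 3, 3); (Uma, done, 3, 3)

INNER JOIN keeps only pairs where the ON condition holds.
Matching on l.team_id = r.team_id AND l.tag = r.tag. A NULL in a compared column never satisfies the condition.
- team_id=2, tag=BQ: no matching r row, dropped.
- team_id=3, tag=FL: no matching r row, dropped.
- team_id=7, tag=PD: no matching r row, dropped.
- team_id=2, tag=FL: no matching r row, dropped.
- team_id=4, tag=BQ: no matching r row, dropped.
- team_id=7, tag=FL: no matching r row, dropped.
- team_id=5, tag=BQ: no matching r row, dropped.
- team_id=3, tag=BQ: 2 matching r row(s), so 2 row(s) emitted.
- team_id=NULL, tag=FL: no matching r row, dropped.
After projecting and ordering:
l.lead | r.status | l.team_id | r.team_id
Uma | done | 3 | 3
Uma | done | 3 | 3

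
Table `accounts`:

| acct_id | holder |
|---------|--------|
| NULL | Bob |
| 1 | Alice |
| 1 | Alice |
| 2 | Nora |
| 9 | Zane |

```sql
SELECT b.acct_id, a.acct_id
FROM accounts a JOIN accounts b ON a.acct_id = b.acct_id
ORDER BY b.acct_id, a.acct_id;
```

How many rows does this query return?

INNER JOIN keeps only pairs where the ON condition holds.
Matching on a.acct_id = b.acct_id. A NULL in a compared column never satisfies the condition.
- a row (acct_id=NULL): no match → dropped.
- a row (acct_id=1): matches 2 b row(s) → 2 output row(s).
- a row (acct_id=1): matches 2 b row(s) → 2 output row(s).
- a row (acct_id=2): matches 1 b row(s) → 1 output row(s).
- a row (acct_id=9): matches 1 b row(s) → 1 output row(s).
Total: 6 rows.

6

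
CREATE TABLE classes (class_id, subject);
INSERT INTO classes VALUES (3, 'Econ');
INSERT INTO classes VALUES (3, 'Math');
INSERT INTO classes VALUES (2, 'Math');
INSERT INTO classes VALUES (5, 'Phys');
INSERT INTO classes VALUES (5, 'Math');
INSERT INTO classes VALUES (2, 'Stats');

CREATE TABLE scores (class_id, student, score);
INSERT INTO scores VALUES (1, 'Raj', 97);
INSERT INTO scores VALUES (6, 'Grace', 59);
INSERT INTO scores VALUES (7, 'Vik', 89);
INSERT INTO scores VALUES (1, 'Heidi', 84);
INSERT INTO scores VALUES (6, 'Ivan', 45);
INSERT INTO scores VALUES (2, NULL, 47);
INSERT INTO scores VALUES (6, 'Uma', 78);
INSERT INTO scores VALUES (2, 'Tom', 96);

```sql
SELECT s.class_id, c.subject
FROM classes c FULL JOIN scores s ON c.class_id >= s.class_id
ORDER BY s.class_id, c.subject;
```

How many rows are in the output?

FULL OUTER JOIN keeps every row from both sides; unmatched rows get NULL for the other side's columns.
Matching on c.class_id >= s.class_id.
- c[0] class_id=3 → 4 match(es) in s → 4 row(s).
- c[1] class_id=3 → 4 match(es) in s → 4 row(s).
- c[2] class_id=2 → 4 match(es) in s → 4 row(s).
- c[3] class_id=5 → 4 match(es) in s → 4 row(s).
- c[4] class_id=5 → 4 match(es) in s → 4 row(s).
- c[5] class_id=2 → 4 match(es) in s → 4 row(s).
- plus 4 unmatched s row(s), each kept with NULL c columns.
Total: 24 matched + 4 padded = 28 rows.

28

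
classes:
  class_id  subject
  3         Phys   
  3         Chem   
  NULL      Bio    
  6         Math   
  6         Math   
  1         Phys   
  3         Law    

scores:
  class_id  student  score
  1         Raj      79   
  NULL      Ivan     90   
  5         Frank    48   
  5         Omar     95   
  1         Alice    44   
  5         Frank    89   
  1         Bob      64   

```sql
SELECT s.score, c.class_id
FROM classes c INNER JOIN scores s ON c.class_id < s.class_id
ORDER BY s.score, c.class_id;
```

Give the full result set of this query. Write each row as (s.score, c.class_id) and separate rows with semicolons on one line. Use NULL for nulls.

(48, 1); (48, 3); (48, 3); (48, 3); (89, 1); (89, 3); (89, 3); (89, 3); (95, 1); (95, 3); (95, 3); (95, 3)

INNER JOIN keeps only pairs where the ON condition holds.
Matching on c.class_id < s.class_id. A NULL in a compared column never satisfies the condition.
- c row (class_id=3): matches 3 s row(s) → 3 output row(s).
- c row (class_id=3): matches 3 s row(s) → 3 output row(s).
- c row (class_id=NULL): no match → dropped.
- c row (class_id=6): no match → dropped.
- c row (class_id=6): no match → dropped.
- c row (class_id=1): matches 3 s row(s) → 3 output row(s).
- c row (class_id=3): matches 3 s row(s) → 3 output row(s).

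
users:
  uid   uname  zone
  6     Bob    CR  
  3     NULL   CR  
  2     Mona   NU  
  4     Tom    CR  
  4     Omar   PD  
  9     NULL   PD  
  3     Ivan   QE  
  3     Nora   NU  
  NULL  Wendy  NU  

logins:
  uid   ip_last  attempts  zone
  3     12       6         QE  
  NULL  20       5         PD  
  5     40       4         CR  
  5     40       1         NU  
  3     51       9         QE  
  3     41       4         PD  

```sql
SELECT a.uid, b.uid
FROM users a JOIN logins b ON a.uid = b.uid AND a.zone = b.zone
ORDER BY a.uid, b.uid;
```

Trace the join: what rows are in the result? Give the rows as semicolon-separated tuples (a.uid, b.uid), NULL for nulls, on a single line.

INNER JOIN keeps only pairs where the ON condition holds.
Matching on a.uid = b.uid AND a.zone = b.zone. A NULL in a compared column never satisfies the condition.
- a[0] uid=6, zone=CR → no match; dropped.
- a[1] uid=3, zone=CR → no match; dropped.
- a[2] uid=2, zone=NU → no match; dropped.
- a[3] uid=4, zone=CR → no match; dropped.
- a[4] uid=4, zone=PD → no match; dropped.
- a[5] uid=9, zone=PD → no match; dropped.
- a[6] uid=3, zone=QE → 2 match(es) in b → 2 row(s).
- a[7] uid=3, zone=NU → no match; dropped.
- a[8] uid=NULL, zone=NU → no match; dropped.
After projecting and ordering:
a.uid | b.uid
3 | 3
3 | 3

(3, 3); (3, 3)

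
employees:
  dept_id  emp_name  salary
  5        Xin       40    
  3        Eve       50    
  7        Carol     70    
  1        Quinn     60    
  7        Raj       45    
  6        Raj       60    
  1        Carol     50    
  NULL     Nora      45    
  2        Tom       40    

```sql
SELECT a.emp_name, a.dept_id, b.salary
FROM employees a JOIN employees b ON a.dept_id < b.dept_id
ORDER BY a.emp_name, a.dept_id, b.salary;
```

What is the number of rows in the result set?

INNER JOIN keeps only pairs where the ON condition holds.
Matching on a.dept_id < b.dept_id. A NULL in a compared column never satisfies the condition.
- a[0] dept_id=5 → 3 match(es) in b → 3 row(s).
- a[1] dept_id=3 → 4 match(es) in b → 4 row(s).
- a[2] dept_id=7 → no match; dropped.
- a[3] dept_id=1 → 6 match(es) in b → 6 row(s).
- a[4] dept_id=7 → no match; dropped.
- a[5] dept_id=6 → 2 match(es) in b → 2 row(s).
- a[6] dept_id=1 → 6 match(es) in b → 6 row(s).
- a[7] dept_id=NULL → no match; dropped.
- a[8] dept_id=2 → 5 match(es) in b → 5 row(s).
Total: 26 rows.

26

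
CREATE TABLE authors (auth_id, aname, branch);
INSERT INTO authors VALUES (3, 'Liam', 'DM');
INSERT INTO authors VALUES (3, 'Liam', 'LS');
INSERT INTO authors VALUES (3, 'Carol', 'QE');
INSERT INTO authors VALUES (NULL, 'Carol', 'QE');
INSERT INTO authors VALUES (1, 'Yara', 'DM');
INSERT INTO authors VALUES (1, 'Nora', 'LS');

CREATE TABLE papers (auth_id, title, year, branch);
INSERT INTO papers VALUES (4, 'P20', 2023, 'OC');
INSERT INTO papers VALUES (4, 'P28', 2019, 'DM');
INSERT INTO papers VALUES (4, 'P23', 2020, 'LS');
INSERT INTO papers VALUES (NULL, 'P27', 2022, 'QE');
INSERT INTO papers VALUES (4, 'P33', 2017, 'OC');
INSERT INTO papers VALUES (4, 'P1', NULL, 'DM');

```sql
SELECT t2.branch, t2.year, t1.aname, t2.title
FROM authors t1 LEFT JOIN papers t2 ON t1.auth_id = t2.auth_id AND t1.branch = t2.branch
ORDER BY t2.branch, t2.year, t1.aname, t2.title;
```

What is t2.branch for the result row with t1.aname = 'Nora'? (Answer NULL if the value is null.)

LEFT JOIN keeps every row from `authors`; unmatched rows get NULL for `papers`'s columns.
Matching on t1.auth_id = t2.auth_id AND t1.branch = t2.branch. A NULL in a compared column never satisfies the condition.
Matched pairs: 0; unmatched t1 rows kept: 6.

NULL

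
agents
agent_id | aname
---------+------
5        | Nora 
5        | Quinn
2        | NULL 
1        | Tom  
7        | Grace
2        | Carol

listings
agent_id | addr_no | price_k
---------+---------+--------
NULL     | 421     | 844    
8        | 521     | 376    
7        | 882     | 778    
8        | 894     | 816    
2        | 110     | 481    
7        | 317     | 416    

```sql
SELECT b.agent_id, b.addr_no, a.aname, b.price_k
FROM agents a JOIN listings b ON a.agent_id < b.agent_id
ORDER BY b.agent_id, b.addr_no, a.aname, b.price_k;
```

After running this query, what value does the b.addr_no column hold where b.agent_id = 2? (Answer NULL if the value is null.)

110

INNER JOIN keeps only pairs where the ON condition holds.
Matching on a.agent_id < b.agent_id. A NULL in a compared column never satisfies the condition.
- a[0] agent_id=5 → 4 match(es) in b → 4 row(s).
- a[1] agent_id=5 → 4 match(es) in b → 4 row(s).
- a[2] agent_id=2 → 4 match(es) in b → 4 row(s).
- a[3] agent_id=1 → 5 match(es) in b → 5 row(s).
- a[4] agent_id=7 → 2 match(es) in b → 2 row(s).
- a[5] agent_id=2 → 4 match(es) in b → 4 row(s).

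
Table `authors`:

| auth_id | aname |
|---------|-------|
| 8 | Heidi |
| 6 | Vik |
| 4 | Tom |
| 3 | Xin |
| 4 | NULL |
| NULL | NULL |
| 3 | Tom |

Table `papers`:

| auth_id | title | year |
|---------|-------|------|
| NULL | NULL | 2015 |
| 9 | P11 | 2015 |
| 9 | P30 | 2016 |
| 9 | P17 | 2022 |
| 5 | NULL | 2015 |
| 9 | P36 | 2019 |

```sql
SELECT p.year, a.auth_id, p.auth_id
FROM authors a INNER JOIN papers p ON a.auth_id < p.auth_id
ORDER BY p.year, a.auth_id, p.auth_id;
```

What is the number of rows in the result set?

INNER JOIN keeps only pairs where the ON condition holds.
Matching on a.auth_id < p.auth_id. A NULL in a compared column never satisfies the condition.
- auth_id=8: 4 matching p row(s), so 4 row(s) emitted.
- auth_id=6: 4 matching p row(s), so 4 row(s) emitted.
- auth_id=4: 5 matching p row(s), so 5 row(s) emitted.
- auth_id=3: 5 matching p row(s), so 5 row(s) emitted.
- auth_id=4: 5 matching p row(s), so 5 row(s) emitted.
- auth_id=NULL: no matching p row, dropped.
- auth_id=3: 5 matching p row(s), so 5 row(s) emitted.
Total: 28 rows.

28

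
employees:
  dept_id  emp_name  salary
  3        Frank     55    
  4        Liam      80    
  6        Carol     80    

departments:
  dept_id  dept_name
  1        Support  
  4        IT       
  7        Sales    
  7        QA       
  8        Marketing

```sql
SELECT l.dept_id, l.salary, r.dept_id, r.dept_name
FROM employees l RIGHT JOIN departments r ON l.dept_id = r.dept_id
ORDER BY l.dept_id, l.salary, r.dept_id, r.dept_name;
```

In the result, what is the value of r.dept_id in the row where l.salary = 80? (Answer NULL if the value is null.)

4

RIGHT JOIN keeps every row from `departments`; unmatched rows get NULL for `employees`'s columns.
Matching on l.dept_id = r.dept_id.
- dept_id=3: no matching r row.
- dept_id=4: 1 matching r row(s), so 1 row(s) emitted.
- dept_id=6: no matching r row.
- 4 row(s) from r found no l partner → padded with NULL.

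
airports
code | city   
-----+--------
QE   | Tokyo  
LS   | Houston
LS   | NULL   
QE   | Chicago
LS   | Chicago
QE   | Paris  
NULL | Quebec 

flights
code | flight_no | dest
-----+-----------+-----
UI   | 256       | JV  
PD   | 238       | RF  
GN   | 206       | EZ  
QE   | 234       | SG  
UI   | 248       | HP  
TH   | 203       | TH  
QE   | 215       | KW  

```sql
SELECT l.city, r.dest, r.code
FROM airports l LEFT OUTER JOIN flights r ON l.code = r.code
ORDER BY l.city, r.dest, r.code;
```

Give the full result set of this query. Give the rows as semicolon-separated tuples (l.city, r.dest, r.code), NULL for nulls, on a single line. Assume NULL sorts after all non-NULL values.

(Chicago, KW, QE); (Chicago, SG, QE); (Chicago, NULL, NULL); (Houston, NULL, NULL); (Paris, KW, QE); (Paris, SG, QE); (Quebec, NULL, NULL); (Tokyo, KW, QE); (Tokyo, SG, QE); (NULL, NULL, NULL)

LEFT JOIN keeps every row from `airports`; unmatched rows get NULL for `flights`'s columns.
Matching on l.code = r.code. A NULL in a compared column never satisfies the condition.
- code=QE: 2 matching r row(s), so 2 row(s) emitted.
- code=LS: no r row matches, row kept with r columns NULL.
- code=LS: no r row matches, row kept with r columns NULL.
- code=QE: 2 matching r row(s), so 2 row(s) emitted.
- code=LS: no r row matches, row kept with r columns NULL.
- code=QE: 2 matching r row(s), so 2 row(s) emitted.
- code=NULL: no r row matches, row kept with r columns NULL.
After projecting and ordering:
l.city | r.dest | r.code
Chicago | KW | QE
Chicago | SG | QE
Chicago | NULL | NULL
Houston | NULL | NULL
Paris | KW | QE
Paris | SG | QE
Quebec | NULL | NULL
Tokyo | KW | QE
Tokyo | SG | QE
NULL | NULL | NULL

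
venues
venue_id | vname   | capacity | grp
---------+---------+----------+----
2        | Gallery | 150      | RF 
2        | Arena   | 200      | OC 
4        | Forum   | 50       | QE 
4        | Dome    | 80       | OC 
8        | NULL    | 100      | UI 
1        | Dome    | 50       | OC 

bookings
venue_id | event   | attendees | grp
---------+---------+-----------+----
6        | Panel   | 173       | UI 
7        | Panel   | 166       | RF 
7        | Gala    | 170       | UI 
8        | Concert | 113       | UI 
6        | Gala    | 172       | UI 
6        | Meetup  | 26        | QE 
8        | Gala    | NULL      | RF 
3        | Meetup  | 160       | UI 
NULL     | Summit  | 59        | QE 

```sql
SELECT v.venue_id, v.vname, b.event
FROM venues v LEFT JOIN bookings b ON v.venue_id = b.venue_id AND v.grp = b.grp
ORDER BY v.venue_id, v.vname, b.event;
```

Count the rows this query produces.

6

LEFT JOIN keeps every row from `venues`; unmatched rows get NULL for `bookings`'s columns.
Matching on v.venue_id = b.venue_id AND v.grp = b.grp. A NULL in a compared column never satisfies the condition.
Matched pairs: 1; unmatched v rows kept: 5.
Total: 1 matched + 5 padded = 6 rows.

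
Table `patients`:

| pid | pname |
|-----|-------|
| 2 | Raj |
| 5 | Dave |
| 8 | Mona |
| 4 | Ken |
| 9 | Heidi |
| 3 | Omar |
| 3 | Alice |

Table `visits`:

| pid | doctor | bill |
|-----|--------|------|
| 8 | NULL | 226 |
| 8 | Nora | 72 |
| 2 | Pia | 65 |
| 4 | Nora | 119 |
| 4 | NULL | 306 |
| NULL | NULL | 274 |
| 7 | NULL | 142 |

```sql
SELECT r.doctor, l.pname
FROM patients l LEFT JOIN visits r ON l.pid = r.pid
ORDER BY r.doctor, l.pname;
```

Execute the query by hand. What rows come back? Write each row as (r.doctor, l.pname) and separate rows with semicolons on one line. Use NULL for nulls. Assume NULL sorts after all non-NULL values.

LEFT JOIN keeps every row from `patients`; unmatched rows get NULL for `visits`'s columns.
Matching on l.pid = r.pid. A NULL in a compared column never satisfies the condition.
- l (pid=2) pairs with 1 row(s) of r.
- l (pid=5) has no partner → padded with NULL.
- l (pid=8) pairs with 2 row(s) of r.
- l (pid=4) pairs with 2 row(s) of r.
- l (pid=9) has no partner → padded with NULL.
- l (pid=3) has no partner → padded with NULL.
- l (pid=3) has no partner → padded with NULL.
After projecting and ordering:
r.doctor | l.pname
Nora | Ken
Nora | Mona
Pia | Raj
NULL | Alice
NULL | Dave
NULL | Heidi
NULL | Ken
NULL | Mona
NULL | Omar

(Nora, Ken); (Nora, Mona); (Pia, Raj); (NULL, Alice); (NULL, Dave); (NULL, Heidi); (NULL, Ken); (NULL, Mona); (NULL, Omar)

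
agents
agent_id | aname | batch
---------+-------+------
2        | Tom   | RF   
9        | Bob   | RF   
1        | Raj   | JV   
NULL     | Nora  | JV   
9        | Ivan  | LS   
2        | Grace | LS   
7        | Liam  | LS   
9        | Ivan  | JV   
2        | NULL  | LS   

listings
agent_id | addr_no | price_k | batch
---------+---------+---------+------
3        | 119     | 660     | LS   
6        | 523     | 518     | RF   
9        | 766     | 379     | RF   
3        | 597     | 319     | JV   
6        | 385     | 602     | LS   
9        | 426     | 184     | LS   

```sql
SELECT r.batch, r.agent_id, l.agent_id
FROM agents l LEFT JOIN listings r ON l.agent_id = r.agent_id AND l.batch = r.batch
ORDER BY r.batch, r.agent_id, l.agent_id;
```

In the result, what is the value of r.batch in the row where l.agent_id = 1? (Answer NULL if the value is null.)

NULL

LEFT JOIN keeps every row from `agents`; unmatched rows get NULL for `listings`'s columns.
Matching on l.agent_id = r.agent_id AND l.batch = r.batch. A NULL in a compared column never satisfies the condition.
Matched pairs: 2; unmatched l rows kept: 7.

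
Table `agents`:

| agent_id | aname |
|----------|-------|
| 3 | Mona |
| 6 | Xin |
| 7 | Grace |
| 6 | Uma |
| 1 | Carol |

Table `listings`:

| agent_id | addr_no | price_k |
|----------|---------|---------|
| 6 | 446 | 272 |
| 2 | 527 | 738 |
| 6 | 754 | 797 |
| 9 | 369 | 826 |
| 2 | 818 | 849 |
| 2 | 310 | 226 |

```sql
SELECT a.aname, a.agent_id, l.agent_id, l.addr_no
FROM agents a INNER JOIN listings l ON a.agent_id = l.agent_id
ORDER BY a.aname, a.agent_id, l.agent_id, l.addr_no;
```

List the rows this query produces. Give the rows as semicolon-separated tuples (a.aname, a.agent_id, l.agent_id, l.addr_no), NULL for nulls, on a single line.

(Uma, 6, 6, 446); (Uma, 6, 6, 754); (Xin, 6, 6, 446); (Xin, 6, 6, 754)

INNER JOIN keeps only pairs where the ON condition holds.
Matching on a.agent_id = l.agent_id.
Matched pairs: 4.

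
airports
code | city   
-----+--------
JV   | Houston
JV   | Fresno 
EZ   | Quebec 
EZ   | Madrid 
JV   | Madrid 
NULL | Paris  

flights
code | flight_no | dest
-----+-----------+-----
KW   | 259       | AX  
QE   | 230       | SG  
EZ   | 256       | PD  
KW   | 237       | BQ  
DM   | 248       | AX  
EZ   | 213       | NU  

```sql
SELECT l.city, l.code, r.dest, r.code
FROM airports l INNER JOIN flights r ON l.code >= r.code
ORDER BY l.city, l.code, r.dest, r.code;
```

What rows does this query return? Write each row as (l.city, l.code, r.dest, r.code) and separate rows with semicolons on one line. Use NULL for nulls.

(Fresno, JV, AX, DM); (Fresno, JV, NU, EZ); (Fresno, JV, PD, EZ); (Houston, JV, AX, DM); (Houston, JV, NU, EZ); (Houston, JV, PD, EZ); (Madrid, EZ, AX, DM); (Madrid, EZ, NU, EZ); (Madrid, EZ, PD, EZ); (Madrid, JV, AX, DM); (Madrid, JV, NU, EZ); (Madrid, JV, PD, EZ); (Quebec, EZ, AX, DM); (Quebec, EZ, NU, EZ); (Quebec, EZ, PD, EZ)

INNER JOIN keeps only pairs where the ON condition holds.
Matching on l.code >= r.code. A NULL in a compared column never satisfies the condition.
Matched pairs: 15.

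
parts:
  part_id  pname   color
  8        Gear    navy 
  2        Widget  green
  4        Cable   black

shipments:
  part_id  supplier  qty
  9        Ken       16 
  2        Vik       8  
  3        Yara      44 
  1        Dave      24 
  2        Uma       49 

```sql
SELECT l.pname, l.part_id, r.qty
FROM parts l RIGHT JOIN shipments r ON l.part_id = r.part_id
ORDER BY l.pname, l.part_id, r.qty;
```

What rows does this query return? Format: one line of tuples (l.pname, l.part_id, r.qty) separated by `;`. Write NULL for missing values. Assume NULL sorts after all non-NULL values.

(Widget, 2, 8); (Widget, 2, 49); (NULL, NULL, 16); (NULL, NULL, 24); (NULL, NULL, 44)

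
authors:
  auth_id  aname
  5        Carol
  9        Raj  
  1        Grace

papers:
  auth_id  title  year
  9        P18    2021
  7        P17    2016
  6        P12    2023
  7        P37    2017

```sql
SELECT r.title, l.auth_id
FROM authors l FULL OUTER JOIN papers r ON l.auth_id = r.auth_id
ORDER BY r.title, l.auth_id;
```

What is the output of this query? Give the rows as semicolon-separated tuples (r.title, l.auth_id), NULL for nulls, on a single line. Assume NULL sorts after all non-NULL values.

(P12, NULL); (P17, NULL); (P18, 9); (P37, NULL); (NULL, 1); (NULL, 5)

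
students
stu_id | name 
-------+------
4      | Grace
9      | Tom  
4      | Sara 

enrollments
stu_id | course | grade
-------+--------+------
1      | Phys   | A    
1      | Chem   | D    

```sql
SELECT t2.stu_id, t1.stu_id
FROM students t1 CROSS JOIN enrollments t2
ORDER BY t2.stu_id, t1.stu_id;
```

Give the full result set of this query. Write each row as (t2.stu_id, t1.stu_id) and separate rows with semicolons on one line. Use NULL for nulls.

(1, 4); (1, 4); (1, 4); (1, 4); (1, 9); (1, 9)

CROSS JOIN pairs every row of `students` with every row of `enrollments`: 3 × 2 = 6 rows.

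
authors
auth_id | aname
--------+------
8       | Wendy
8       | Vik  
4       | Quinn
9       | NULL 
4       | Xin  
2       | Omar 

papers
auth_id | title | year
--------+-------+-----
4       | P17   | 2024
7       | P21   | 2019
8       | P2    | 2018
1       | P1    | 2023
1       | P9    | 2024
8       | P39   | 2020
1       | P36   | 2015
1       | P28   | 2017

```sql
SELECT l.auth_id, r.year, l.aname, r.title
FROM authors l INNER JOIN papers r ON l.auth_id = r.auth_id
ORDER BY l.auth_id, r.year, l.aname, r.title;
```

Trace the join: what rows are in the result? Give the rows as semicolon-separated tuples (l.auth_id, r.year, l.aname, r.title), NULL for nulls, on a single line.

(4, 2024, Quinn, P17); (4, 2024, Xin, P17); (8, 2018, Vik, P2); (8, 2018, Wendy, P2); (8, 2020, Vik, P39); (8, 2020, Wendy, P39)

INNER JOIN keeps only pairs where the ON condition holds.
Matching on l.auth_id = r.auth_id.
- l row (auth_id=8): matches 2 r row(s) → 2 output row(s).
- l row (auth_id=8): matches 2 r row(s) → 2 output row(s).
- l row (auth_id=4): matches 1 r row(s) → 1 output row(s).
- l row (auth_id=9): no match → dropped.
- l row (auth_id=4): matches 1 r row(s) → 1 output row(s).
- l row (auth_id=2): no match → dropped.
After projecting and ordering:
l.auth_id | r.year | l.aname | r.title
4 | 2024 | Quinn | P17
4 | 2024 | Xin | P17
8 | 2018 | Vik | P2
8 | 2018 | Wendy | P2
8 | 2020 | Vik | P39
8 | 2020 | Wendy | P39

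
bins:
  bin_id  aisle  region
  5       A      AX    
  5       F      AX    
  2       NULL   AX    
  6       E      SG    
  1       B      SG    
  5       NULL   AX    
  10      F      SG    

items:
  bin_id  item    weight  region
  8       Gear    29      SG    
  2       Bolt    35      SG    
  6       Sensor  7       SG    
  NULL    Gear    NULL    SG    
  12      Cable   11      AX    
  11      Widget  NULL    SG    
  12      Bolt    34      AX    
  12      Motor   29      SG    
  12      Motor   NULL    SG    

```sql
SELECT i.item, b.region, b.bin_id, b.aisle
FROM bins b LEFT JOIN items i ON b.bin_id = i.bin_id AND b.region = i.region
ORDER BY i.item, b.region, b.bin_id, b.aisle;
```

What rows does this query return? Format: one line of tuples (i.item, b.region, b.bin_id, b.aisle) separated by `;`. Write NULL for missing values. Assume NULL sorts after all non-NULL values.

LEFT JOIN keeps every row from `bins`; unmatched rows get NULL for `items`'s columns.
Matching on b.bin_id = i.bin_id AND b.region = i.region. A NULL in a compared column never satisfies the condition.
Matched pairs: 1; unmatched b rows kept: 6.

(Sensor, SG, 6, E); (NULL, AX, 2, NULL); (NULL, AX, 5, A); (NULL, AX, 5, F); (NULL, AX, 5, NULL); (NULL, SG, 1, B); (NULL, SG, 10, F)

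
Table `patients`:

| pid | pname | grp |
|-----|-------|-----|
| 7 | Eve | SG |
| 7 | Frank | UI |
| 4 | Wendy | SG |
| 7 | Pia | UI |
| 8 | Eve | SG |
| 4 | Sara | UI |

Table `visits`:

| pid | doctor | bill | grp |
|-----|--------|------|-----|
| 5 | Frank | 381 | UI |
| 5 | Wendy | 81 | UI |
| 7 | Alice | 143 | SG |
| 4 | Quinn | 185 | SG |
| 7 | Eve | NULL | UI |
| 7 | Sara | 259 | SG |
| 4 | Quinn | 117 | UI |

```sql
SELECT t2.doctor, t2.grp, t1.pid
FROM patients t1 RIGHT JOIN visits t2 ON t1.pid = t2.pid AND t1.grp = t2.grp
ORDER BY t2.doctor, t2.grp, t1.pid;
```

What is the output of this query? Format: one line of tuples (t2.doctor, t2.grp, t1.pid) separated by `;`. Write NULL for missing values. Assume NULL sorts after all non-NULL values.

(Alice, SG, 7); (Eve, UI, 7); (Eve, UI, 7); (Frank, UI, NULL); (Quinn, SG, 4); (Quinn, UI, 4); (Sara, SG, 7); (Wendy, UI, NULL)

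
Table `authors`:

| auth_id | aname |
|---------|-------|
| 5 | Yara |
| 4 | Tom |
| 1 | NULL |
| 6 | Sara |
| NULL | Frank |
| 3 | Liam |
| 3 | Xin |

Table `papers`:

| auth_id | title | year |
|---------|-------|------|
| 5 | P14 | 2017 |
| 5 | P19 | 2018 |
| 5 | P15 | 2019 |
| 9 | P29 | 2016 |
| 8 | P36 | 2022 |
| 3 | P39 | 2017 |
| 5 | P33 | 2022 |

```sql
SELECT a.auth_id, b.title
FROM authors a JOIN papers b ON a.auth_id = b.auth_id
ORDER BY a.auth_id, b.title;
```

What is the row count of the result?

6

INNER JOIN keeps only pairs where the ON condition holds.
Matching on a.auth_id = b.auth_id. A NULL in a compared column never satisfies the condition.
Matched pairs: 6.
Total: 6 rows.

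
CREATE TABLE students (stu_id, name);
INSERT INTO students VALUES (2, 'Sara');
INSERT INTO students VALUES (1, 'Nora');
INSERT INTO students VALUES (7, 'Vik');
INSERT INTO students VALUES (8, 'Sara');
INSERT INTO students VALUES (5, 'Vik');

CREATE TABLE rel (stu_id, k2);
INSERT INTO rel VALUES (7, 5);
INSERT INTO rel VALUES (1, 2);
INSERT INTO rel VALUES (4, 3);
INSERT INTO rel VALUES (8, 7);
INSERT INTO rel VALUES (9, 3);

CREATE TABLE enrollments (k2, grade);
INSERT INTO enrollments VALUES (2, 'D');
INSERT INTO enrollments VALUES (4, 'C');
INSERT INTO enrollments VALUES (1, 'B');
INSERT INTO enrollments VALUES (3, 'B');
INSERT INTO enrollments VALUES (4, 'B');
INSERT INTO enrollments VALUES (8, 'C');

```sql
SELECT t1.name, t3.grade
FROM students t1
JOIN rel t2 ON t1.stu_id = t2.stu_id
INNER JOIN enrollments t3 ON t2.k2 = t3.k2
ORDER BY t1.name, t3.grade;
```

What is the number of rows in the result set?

Step 1 — t1 INNER JOIN t2 on stu_id → 3 row(s).
Then INNER JOIN `enrollments t3` on k2: keep only rows whose t2.k2 appears in t3.
Result: 1 row(s).

1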